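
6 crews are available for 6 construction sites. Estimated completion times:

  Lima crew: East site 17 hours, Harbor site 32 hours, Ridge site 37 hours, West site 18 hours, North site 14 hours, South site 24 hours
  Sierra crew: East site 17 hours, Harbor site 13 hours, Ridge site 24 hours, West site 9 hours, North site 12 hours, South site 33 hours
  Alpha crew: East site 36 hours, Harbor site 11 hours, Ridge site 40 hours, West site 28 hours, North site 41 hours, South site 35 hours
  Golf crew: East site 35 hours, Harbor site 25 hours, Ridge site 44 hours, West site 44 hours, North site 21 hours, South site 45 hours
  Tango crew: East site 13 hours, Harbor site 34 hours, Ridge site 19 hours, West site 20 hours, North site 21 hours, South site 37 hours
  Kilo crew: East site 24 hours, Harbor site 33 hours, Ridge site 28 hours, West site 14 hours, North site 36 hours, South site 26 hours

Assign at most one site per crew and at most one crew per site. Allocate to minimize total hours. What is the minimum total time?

Optimal: Lima crew→East site (17 hours), Sierra crew→West site (9 hours), Alpha crew→Harbor site (11 hours), Golf crew→North site (21 hours), Tango crew→Ridge site (19 hours), Kilo crew→South site (26 hours) — total 17+9+11+21+19+26 = 103 hours.
Row-greedy (each crew in turn takes its cheapest remaining site) gives 114 hours, worse by 11.
Next-best assignment: Lima crew→South site, Sierra crew→East site, Alpha crew→Harbor site, Golf crew→North site, Tango crew→Ridge site, Kilo crew→West site = 106 hours.
Swapping Lima crew↔Tango crew (Lima crew→Ridge site 37 hours, Tango crew→East site 13 hours) adds 14.

Minimum total: 103 hours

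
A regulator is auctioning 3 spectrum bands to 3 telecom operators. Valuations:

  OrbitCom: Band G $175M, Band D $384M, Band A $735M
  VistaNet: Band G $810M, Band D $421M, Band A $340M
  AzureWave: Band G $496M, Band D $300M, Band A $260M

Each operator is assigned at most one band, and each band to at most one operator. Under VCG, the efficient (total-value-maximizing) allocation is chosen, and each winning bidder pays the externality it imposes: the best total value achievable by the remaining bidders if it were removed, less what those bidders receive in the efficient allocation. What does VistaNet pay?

Efficient allocation: OrbitCom→Band A ($735M), VistaNet→Band G ($810M), AzureWave→Band D ($300M); total welfare W = $1845M.
VistaNet receives Band G at value $810M, so the others get W − 810 = $1035M.
Without VistaNet: best allocation of the remaining 2 bidders over all 3 bands is OrbitCom→Band A ($735M), AzureWave→Band G ($496M), total $1231M.
VCG payment = (others' best without VistaNet) − (others' welfare with VistaNet) = 1231 − 1035 = $196M.

VistaNet pays $196M.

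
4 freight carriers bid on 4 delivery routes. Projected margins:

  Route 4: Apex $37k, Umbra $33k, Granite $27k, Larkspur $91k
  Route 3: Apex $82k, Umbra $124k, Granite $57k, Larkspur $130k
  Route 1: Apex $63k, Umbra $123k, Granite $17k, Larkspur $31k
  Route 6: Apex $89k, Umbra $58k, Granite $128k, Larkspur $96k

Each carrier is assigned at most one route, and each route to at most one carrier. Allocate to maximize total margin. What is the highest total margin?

Max total: $424k

Optimal: Apex→Route 3 ($82k), Umbra→Route 1 ($123k), Granite→Route 6 ($128k), Larkspur→Route 4 ($91k) — total 82+123+128+91 = $424k.
Max-entry greedy (repeatedly take the single best remaining cell) gives $418k, worse by 6.
Swapping Larkspur↔Apex (Larkspur→Route 3 $130k, Apex→Route 4 $37k) loses 6.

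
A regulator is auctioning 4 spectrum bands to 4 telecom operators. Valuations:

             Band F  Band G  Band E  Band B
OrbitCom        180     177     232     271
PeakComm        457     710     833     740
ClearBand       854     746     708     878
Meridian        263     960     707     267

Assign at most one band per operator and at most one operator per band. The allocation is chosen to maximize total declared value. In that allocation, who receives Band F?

Optimal: OrbitCom→Band B ($271M), PeakComm→Band E ($833M), ClearBand→Band F ($854M), Meridian→Band G ($960M) — total 271+833+854+960 = $2918M.
Max-entry greedy (repeatedly take the single best remaining cell) gives $2851M, worse by 67.
Checked against all permutations: $2918M is optimal.
ClearBand's own top band is Band B ($878M), but forcing ClearBand→Band B and reassigning the rest optimally gives only $2851M — worse by 67.

ClearBand receives Band F.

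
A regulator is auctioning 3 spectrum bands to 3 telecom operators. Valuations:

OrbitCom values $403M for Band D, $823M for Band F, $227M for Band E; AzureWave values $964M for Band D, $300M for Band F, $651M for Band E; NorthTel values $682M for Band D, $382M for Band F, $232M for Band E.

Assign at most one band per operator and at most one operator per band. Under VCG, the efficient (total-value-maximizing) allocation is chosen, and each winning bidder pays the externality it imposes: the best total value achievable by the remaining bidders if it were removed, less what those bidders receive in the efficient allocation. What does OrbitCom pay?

Efficient allocation: OrbitCom→Band F ($823M), AzureWave→Band E ($651M), NorthTel→Band D ($682M); total welfare W = $2156M.
OrbitCom receives Band F at value $823M, so the others get W − 823 = $1333M.
Without OrbitCom: best allocation of the remaining 2 bidders over all 3 bands is AzureWave→Band D ($964M), NorthTel→Band F ($382M), total $1346M.
VCG payment = (others' best without OrbitCom) − (others' welfare with OrbitCom) = 1346 − 1333 = $13M.

OrbitCom pays $13M.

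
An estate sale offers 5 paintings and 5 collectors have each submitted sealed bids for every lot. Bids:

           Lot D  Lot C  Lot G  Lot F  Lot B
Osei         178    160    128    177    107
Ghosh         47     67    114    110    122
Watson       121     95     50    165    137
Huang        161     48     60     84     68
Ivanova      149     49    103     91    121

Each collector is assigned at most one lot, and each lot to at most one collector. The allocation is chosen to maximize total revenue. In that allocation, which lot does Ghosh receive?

Optimal: Osei→Lot C ($160), Ghosh→Lot G ($114), Watson→Lot F ($165), Huang→Lot D ($161), Ivanova→Lot B ($121) — total 160+114+165+161+121 = $721.
Max-entry greedy (repeatedly take the single best remaining cell) gives $616, worse by 105.
Next-best assignment: Osei→Lot C, Ghosh→Lot B, Watson→Lot F, Huang→Lot D, Ivanova→Lot G = $711.
Swapping Huang↔Watson (Huang→Lot F $84, Watson→Lot D $121) loses 121.
Ghosh's own top lot is Lot B ($122), but forcing Ghosh→Lot B and reassigning the rest optimally gives only $711 — worse by 10.

Ghosh receives Lot G.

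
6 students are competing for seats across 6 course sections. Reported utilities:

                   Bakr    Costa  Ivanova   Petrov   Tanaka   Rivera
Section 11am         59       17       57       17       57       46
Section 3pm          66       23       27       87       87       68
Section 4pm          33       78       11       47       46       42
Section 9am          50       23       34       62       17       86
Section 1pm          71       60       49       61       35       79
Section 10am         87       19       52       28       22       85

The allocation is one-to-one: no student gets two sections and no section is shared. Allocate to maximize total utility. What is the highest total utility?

This is the linear assignment problem.
Optimal: Bakr→Section 10am (87 points), Costa→Section 4pm (78 points), Ivanova→Section 11am (57 points), Petrov→Section 1pm (61 points), Tanaka→Section 3pm (87 points), Rivera→Section 9am (86 points) — total 87+78+57+61+87+86 = 456 points.
Column-greedy (each section in turn goes to its best remaining student) gives 381 points, worse by 75.
Next-best assignment: Bakr→Section 10am, Costa→Section 4pm, Ivanova→Section 11am, Petrov→Section 9am, Tanaka→Section 3pm, Rivera→Section 1pm = 450 points.
Every other assignment is strictly worse.

Maximum total: 456 points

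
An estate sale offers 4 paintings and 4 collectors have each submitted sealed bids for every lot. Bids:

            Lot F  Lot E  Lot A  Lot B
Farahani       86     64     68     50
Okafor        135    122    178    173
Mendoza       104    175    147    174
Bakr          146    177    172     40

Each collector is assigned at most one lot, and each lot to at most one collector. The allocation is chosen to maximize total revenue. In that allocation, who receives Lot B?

Mendoza receives Lot B.

Optimal: Farahani→Lot F ($86), Okafor→Lot A ($178), Mendoza→Lot B ($174), Bakr→Lot E ($177) — total 86+178+174+177 = $615.
Column-greedy (each lot in turn goes to its best remaining collector) gives $549, worse by 66.
Next-best assignment: Farahani→Lot F, Okafor→Lot B, Mendoza→Lot E, Bakr→Lot A = $606.
Swapping Farahani↔Okafor (Farahani→Lot A $68, Okafor→Lot F $135) loses 61.
Mendoza's own top lot is Lot E ($175), but forcing Mendoza→Lot E and reassigning the rest optimally gives only $606 — worse by 9.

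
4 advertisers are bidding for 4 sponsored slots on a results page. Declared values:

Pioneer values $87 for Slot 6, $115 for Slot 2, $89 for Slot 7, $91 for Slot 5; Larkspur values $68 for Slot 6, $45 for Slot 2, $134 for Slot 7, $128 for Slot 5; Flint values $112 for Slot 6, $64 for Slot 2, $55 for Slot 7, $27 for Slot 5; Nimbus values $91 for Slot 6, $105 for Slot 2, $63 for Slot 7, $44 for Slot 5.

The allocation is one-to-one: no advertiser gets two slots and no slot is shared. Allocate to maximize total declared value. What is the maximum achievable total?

Optimal: Pioneer→Slot 5 ($91), Larkspur→Slot 7 ($134), Flint→Slot 6 ($112), Nimbus→Slot 2 ($105) — total 91+134+112+105 = $442.
Column-greedy (each slot in turn goes to its best remaining advertiser) gives $405, worse by 37.
Next-best assignment: Pioneer→Slot 7, Larkspur→Slot 5, Flint→Slot 6, Nimbus→Slot 2 = $434.

Maximum total: $442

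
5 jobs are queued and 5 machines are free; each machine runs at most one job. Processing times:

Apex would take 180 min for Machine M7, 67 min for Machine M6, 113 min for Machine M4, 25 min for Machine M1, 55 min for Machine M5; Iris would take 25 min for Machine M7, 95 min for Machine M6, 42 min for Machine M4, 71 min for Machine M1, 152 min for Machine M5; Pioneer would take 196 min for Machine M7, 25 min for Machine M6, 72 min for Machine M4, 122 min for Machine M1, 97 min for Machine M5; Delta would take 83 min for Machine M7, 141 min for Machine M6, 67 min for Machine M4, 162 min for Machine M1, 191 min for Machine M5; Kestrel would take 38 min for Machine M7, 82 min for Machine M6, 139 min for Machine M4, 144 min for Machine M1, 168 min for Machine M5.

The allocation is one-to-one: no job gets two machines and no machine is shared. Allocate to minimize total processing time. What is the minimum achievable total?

Minimum total: 256 min

Optimal: Apex→Machine M5 (55 min), Iris→Machine M1 (71 min), Pioneer→Machine M6 (25 min), Delta→Machine M4 (67 min), Kestrel→Machine M7 (38 min) — total 55+71+25+67+38 = 256 min.
Column-greedy (each machine in turn goes to its cheapest remaining job) gives 310 min, worse by 54.
Next-best assignment: Apex→Machine M1, Iris→Machine M7, Pioneer→Machine M5, Delta→Machine M4, Kestrel→Machine M6 = 296 min.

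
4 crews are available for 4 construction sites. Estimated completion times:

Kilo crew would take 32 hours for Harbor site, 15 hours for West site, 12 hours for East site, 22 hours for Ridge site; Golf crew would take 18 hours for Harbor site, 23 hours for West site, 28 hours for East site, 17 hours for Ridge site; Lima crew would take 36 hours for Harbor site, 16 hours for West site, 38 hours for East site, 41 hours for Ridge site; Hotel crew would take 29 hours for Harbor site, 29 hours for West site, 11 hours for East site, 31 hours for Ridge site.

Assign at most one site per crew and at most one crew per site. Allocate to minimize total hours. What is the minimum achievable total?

Optimal: Kilo crew→Ridge site (22 hours), Golf crew→Harbor site (18 hours), Lima crew→West site (16 hours), Hotel crew→East site (11 hours) — total 22+18+16+11 = 67 hours.
Every other assignment is strictly worse.

Min total: 67 hours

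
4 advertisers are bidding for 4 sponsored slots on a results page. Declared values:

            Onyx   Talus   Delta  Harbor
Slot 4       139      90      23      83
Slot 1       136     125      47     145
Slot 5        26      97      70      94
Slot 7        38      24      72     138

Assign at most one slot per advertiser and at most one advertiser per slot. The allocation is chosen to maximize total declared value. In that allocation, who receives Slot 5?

Delta receives Slot 5.

Optimal: Onyx→Slot 4 ($139), Talus→Slot 1 ($125), Delta→Slot 5 ($70), Harbor→Slot 7 ($138) — total 139+125+70+138 = $472.
Swapping Talus↔Onyx (Talus→Slot 4 $90, Onyx→Slot 1 $136) loses 38.
Delta's own top slot is Slot 7 ($72), but forcing Delta→Slot 7 and reassigning the rest optimally gives only $453 — worse by 19.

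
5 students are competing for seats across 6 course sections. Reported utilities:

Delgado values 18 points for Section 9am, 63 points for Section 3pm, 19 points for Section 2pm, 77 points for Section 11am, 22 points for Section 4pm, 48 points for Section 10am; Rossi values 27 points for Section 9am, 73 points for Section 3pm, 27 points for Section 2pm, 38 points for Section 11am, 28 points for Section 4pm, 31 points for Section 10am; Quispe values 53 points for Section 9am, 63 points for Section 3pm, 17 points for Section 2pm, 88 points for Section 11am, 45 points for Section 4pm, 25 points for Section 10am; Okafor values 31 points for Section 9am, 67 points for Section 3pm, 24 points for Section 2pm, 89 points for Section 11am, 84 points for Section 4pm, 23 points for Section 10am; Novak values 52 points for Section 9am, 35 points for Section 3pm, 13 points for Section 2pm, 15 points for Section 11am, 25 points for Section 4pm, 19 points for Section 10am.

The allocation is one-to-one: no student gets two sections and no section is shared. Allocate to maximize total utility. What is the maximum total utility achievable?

This is the linear assignment problem.
Optimal: Delgado→Section 10am (48 points), Rossi→Section 3pm (73 points), Quispe→Section 11am (88 points), Okafor→Section 4pm (84 points), Novak→Section 9am (52 points) — total 48+73+88+84+52 = 345 points.
Max-entry greedy (repeatedly take the single best remaining cell) gives 288 points, worse by 57.
Next-best assignment: Delgado→Section 3pm, Rossi→Section 10am, Quispe→Section 11am, Okafor→Section 4pm, Novak→Section 9am = 318 points.
Every other assignment is strictly worse.

Maximum total: 345 points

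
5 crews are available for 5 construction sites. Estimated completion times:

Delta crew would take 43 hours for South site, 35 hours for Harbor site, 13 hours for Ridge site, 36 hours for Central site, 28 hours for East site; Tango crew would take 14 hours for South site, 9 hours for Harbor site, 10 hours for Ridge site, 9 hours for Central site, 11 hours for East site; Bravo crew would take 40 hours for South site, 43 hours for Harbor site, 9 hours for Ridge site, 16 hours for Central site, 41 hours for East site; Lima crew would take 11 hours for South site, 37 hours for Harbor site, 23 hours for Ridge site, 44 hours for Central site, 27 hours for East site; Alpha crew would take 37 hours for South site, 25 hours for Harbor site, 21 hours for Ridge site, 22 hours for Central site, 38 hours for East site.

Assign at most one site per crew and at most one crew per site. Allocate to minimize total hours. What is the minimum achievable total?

Min total: 76 hours

This is the linear assignment problem.
Optimal: Delta crew→Ridge site (13 hours), Tango crew→East site (11 hours), Bravo crew→Central site (16 hours), Lima crew→South site (11 hours), Alpha crew→Harbor site (25 hours) — total 13+11+16+11+25 = 76 hours.
Row-greedy (each crew in turn takes its cheapest remaining site) gives 87 hours, worse by 11.
Next-best assignment: Delta crew→East site, Tango crew→Harbor site, Bravo crew→Ridge site, Lima crew→South site, Alpha crew→Central site = 79 hours.
Every other assignment is strictly worse.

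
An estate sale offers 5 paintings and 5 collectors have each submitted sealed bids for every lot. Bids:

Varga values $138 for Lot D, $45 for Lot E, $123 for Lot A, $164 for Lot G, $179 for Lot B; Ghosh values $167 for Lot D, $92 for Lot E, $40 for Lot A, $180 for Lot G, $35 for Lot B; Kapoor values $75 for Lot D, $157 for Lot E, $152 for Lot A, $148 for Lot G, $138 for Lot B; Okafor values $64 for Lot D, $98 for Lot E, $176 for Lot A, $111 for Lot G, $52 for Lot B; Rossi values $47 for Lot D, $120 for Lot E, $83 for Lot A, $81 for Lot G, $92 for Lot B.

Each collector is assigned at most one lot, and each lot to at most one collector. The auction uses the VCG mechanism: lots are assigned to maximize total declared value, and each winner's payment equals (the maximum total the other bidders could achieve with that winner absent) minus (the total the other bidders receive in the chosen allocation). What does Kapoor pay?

Kapoor pays $13.

Efficient allocation: Varga→Lot B ($179), Ghosh→Lot D ($167), Kapoor→Lot G ($148), Okafor→Lot A ($176), Rossi→Lot E ($120); total welfare W = $790.
Kapoor receives Lot G at value $148, so the others get W − 148 = $642.
Without Kapoor: best allocation of the remaining 4 bidders over all 5 lots is Varga→Lot B ($179), Ghosh→Lot G ($180), Okafor→Lot A ($176), Rossi→Lot E ($120), total $655.
VCG payment = (others' best without Kapoor) − (others' welfare with Kapoor) = 655 − 642 = $13.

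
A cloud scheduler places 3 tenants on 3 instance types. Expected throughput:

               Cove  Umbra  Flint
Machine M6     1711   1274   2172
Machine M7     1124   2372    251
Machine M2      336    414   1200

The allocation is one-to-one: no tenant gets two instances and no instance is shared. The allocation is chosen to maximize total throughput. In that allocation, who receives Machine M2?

This is the linear assignment problem.
Optimal: Cove→Machine M6 (1711 ops/s), Umbra→Machine M7 (2372 ops/s), Flint→Machine M2 (1200 ops/s) — total 1711+2372+1200 = 5283 ops/s.
Column-greedy (each instance in turn goes to its best remaining tenant) gives 4880 ops/s, worse by 403.
Next-best assignment: Cove→Machine M2, Umbra→Machine M7, Flint→Machine M6 = 4880 ops/s.
No other one-to-one assignment exceeds 5283 ops/s.
Flint's own top instance is Machine M6 (2172 ops/s), but forcing Flint→Machine M6 and reassigning the rest optimally gives only 4880 ops/s — worse by 403.

Flint receives Machine M2.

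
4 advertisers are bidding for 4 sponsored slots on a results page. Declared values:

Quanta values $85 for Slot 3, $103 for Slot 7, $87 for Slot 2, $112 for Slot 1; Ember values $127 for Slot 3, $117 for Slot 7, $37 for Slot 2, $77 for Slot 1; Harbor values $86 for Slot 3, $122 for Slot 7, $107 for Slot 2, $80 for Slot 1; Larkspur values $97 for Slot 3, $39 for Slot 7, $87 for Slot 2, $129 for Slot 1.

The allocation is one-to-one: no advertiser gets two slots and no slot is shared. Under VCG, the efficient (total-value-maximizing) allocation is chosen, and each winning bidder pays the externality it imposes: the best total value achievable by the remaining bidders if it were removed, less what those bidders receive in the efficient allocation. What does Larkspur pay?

Efficient allocation: Quanta→Slot 7 ($103), Ember→Slot 3 ($127), Harbor→Slot 2 ($107), Larkspur→Slot 1 ($129); total welfare W = $466.
Larkspur receives Slot 1 at value $129, so the others get W − 129 = $337.
Without Larkspur: best allocation of the remaining 3 bidders over all 4 slots is Quanta→Slot 1 ($112), Ember→Slot 3 ($127), Harbor→Slot 7 ($122), total $361.
VCG payment = (others' best without Larkspur) − (others' welfare with Larkspur) = 361 − 337 = $24.

Larkspur pays $24.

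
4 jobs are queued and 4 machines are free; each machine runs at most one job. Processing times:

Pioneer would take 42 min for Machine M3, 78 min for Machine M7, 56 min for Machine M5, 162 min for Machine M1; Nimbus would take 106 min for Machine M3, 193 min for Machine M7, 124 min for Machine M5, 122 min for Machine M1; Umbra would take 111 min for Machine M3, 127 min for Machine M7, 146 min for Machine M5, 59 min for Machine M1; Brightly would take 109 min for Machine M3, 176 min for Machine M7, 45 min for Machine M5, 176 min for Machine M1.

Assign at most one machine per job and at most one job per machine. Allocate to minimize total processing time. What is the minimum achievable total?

Min total: 288 min

This is a one-to-one assignment (minimum-cost bipartite matching).
Optimal: Pioneer→Machine M7 (78 min), Nimbus→Machine M3 (106 min), Umbra→Machine M1 (59 min), Brightly→Machine M5 (45 min) — total 78+106+59+45 = 288 min.
Column-greedy (each machine in turn goes to its cheapest remaining job) gives 336 min, worse by 48.
Next-best assignment: Pioneer→Machine M3, Nimbus→Machine M1, Umbra→Machine M7, Brightly→Machine M5 = 336 min.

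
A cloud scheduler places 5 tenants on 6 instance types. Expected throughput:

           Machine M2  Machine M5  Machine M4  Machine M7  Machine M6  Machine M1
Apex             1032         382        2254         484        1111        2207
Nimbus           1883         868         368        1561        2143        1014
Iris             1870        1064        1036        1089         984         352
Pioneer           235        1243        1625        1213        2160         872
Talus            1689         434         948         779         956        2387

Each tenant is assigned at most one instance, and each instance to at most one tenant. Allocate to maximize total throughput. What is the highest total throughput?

Optimal: Apex→Machine M4 (2254 ops/s), Nimbus→Machine M7 (1561 ops/s), Iris→Machine M2 (1870 ops/s), Pioneer→Machine M6 (2160 ops/s), Talus→Machine M1 (2387 ops/s) — total 2254+1561+1870+2160+2387 = 10232 ops/s.
Row-greedy (each tenant in turn takes its best remaining instance) gives 9897 ops/s, worse by 335.
Next-best assignment: Apex→Machine M4, Nimbus→Machine M6, Iris→Machine M2, Pioneer→Machine M5, Talus→Machine M1 = 9897 ops/s.
Swapping Talus↔Nimbus (Talus→Machine M7 779 ops/s, Nimbus→Machine M1 1014 ops/s) loses 2155.
Checked against all permutations: 10232 ops/s is optimal.

Max total: 10232 ops/s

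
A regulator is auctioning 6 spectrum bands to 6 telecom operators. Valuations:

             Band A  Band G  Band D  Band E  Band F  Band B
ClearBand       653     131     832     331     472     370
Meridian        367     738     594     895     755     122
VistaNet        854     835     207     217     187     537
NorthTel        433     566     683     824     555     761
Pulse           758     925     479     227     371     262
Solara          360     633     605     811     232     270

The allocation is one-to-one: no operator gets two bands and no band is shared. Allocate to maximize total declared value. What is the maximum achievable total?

This is a one-to-one assignment (maximum-weight bipartite matching).
Optimal: ClearBand→Band D ($832M), Meridian→Band F ($755M), VistaNet→Band A ($854M), NorthTel→Band B ($761M), Pulse→Band G ($925M), Solara→Band E ($811M) — total 832+755+854+761+925+811 = $4938M.
Row-greedy (each operator in turn takes its best remaining band) gives $4499M, worse by 439.
Swapping Pulse↔Solara (Pulse→Band E $227M, Solara→Band G $633M) loses 876.
Every other assignment is strictly worse.

Max total: $4938M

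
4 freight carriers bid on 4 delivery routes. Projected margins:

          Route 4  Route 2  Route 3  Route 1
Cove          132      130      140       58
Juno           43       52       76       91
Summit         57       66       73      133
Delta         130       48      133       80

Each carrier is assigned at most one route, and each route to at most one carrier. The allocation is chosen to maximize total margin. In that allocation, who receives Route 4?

Delta receives Route 4.

This is the linear assignment problem.
Optimal: Cove→Route 2 ($130k), Juno→Route 3 ($76k), Summit→Route 1 ($133k), Delta→Route 4 ($130k) — total 130+76+133+130 = $469k.
Max-entry greedy (repeatedly take the single best remaining cell) gives $455k, worse by 14.
Next-best assignment: Cove→Route 3, Juno→Route 2, Summit→Route 1, Delta→Route 4 = $455k.
Delta's own top route is Route 3 ($133k), but forcing Delta→Route 3 and reassigning the rest optimally gives only $450k — worse by 19.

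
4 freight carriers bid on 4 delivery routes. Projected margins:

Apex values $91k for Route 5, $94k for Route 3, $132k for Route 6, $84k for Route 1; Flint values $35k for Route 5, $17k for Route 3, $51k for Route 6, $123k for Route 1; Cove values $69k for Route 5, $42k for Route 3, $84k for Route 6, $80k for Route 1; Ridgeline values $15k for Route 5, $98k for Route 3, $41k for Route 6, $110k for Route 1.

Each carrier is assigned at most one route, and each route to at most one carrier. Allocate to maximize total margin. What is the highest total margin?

Maximum total: $422k

This is a one-to-one assignment (maximum-weight bipartite matching).
Optimal: Apex→Route 6 ($132k), Flint→Route 1 ($123k), Cove→Route 5 ($69k), Ridgeline→Route 3 ($98k) — total 132+123+69+98 = $422k.
Column-greedy (each route in turn goes to its best remaining carrier) gives $396k, worse by 26.
Checked against all permutations: $422k is optimal.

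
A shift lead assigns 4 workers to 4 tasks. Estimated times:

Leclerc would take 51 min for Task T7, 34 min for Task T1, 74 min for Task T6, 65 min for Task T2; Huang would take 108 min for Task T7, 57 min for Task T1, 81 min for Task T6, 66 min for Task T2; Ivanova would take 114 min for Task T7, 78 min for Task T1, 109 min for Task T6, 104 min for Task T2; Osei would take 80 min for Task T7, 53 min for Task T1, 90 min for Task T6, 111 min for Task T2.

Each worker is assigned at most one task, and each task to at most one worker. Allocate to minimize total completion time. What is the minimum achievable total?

Optimal: Leclerc→Task T7 (51 min), Huang→Task T2 (66 min), Ivanova→Task T6 (109 min), Osei→Task T1 (53 min) — total 51+66+109+53 = 279 min.
Swapping Osei↔Leclerc (Osei→Task T7 80 min, Leclerc→Task T1 34 min) adds 10.

Min total: 279 min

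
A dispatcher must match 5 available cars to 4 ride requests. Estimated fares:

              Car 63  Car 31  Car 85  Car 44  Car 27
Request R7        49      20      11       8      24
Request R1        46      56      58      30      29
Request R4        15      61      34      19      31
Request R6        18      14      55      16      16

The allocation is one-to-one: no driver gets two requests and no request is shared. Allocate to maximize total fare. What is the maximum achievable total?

Optimal: Car 63→Request R7 ($49), Car 44→Request R1 ($30), Car 31→Request R4 ($61), Car 85→Request R6 ($55) — total 49+30+61+55 = $195.
Column-greedy (each request in turn goes to its best remaining driver) gives $184, worse by 11.
Every other assignment is strictly worse.

Max total: $195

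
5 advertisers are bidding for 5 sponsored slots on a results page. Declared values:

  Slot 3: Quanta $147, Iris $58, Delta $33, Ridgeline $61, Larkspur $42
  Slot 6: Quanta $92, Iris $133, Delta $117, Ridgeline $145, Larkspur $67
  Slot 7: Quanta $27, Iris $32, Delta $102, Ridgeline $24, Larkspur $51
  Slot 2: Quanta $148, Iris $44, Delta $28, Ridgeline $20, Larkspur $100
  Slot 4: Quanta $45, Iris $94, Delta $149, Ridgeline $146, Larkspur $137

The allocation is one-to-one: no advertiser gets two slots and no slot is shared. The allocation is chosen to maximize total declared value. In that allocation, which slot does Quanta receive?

Optimal: Quanta→Slot 3 ($147), Iris→Slot 6 ($133), Delta→Slot 7 ($102), Ridgeline→Slot 4 ($146), Larkspur→Slot 2 ($100) — total 147+133+102+146+100 = $628.
Row-greedy (each advertiser in turn takes its best remaining slot) gives $542, worse by 86.
Next-best assignment: Quanta→Slot 2, Iris→Slot 3, Delta→Slot 7, Ridgeline→Slot 6, Larkspur→Slot 4 = $590.
Swapping Quanta↔Larkspur (Quanta→Slot 2 $148, Larkspur→Slot 3 $42) loses 57.
Quanta's own top slot is Slot 2 ($148), but forcing Quanta→Slot 2 and reassigning the rest optimally gives only $590 — worse by 38.

Quanta receives Slot 3.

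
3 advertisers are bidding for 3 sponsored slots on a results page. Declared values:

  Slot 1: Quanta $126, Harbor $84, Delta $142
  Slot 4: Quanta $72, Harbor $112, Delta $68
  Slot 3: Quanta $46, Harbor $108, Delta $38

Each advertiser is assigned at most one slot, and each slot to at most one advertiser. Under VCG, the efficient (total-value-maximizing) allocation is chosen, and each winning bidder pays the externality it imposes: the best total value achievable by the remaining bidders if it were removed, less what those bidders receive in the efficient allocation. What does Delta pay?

Delta pays $58.

Efficient allocation: Quanta→Slot 4 ($72), Harbor→Slot 3 ($108), Delta→Slot 1 ($142); total welfare W = $322.
Delta receives Slot 1 at value $142, so the others get W − 142 = $180.
Without Delta: best allocation of the remaining 2 bidders over all 3 slots is Quanta→Slot 1 ($126), Harbor→Slot 4 ($112), total $238.
VCG payment = (others' best without Delta) − (others' welfare with Delta) = 238 − 180 = $58.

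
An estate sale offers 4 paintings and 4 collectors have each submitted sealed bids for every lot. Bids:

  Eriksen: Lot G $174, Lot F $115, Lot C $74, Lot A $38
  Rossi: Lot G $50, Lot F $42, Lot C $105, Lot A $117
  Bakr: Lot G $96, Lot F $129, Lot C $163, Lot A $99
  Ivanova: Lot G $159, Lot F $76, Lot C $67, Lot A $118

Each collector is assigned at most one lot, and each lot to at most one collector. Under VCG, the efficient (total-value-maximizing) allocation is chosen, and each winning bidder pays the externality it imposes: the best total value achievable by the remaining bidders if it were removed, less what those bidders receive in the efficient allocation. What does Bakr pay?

Efficient allocation: Eriksen→Lot F ($115), Rossi→Lot A ($117), Bakr→Lot C ($163), Ivanova→Lot G ($159); total welfare W = $554.
Bakr receives Lot C at value $163, so the others get W − 163 = $391.
Without Bakr: best allocation of the remaining 3 bidders over all 4 lots is Eriksen→Lot G ($174), Rossi→Lot C ($105), Ivanova→Lot A ($118), total $397.
VCG payment = (others' best without Bakr) − (others' welfare with Bakr) = 397 − 391 = $6.

Bakr pays $6.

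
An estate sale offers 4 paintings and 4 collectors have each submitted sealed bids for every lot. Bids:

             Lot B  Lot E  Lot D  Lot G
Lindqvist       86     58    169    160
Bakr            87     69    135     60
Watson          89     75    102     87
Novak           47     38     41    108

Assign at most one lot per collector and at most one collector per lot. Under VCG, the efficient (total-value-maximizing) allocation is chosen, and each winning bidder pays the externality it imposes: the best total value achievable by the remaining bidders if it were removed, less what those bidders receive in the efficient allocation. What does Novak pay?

Efficient allocation: Lindqvist→Lot D ($169), Bakr→Lot B ($87), Watson→Lot E ($75), Novak→Lot G ($108); total welfare W = $439.
Novak receives Lot G at value $108, so the others get W − 108 = $331.
Without Novak: best allocation of the remaining 3 bidders over all 4 lots is Lindqvist→Lot G ($160), Bakr→Lot D ($135), Watson→Lot B ($89), total $384.
VCG payment = (others' best without Novak) − (others' welfare with Novak) = 384 − 331 = $53.

Novak pays $53.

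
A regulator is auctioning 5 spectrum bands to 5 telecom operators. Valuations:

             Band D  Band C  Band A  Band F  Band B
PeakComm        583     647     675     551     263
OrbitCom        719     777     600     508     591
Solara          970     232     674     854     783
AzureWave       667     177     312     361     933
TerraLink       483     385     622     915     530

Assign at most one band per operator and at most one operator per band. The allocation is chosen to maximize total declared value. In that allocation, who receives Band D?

Solara receives Band D.

This is the linear assignment problem.
Optimal: PeakComm→Band A ($675M), OrbitCom→Band C ($777M), Solara→Band D ($970M), AzureWave→Band B ($933M), TerraLink→Band F ($915M) — total 675+777+970+933+915 = $4270M.
Next-best assignment: PeakComm→Band C, OrbitCom→Band A, Solara→Band D, AzureWave→Band B, TerraLink→Band F = $4065M.
Swapping Solara↔OrbitCom (Solara→Band C $232M, OrbitCom→Band D $719M) loses 796.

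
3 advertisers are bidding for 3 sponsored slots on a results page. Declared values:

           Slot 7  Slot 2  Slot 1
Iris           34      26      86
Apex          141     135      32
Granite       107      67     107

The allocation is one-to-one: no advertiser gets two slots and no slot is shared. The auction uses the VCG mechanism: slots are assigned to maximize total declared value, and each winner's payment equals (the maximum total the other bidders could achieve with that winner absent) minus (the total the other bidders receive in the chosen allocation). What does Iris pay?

Efficient allocation: Iris→Slot 1 ($86), Apex→Slot 2 ($135), Granite→Slot 7 ($107); total welfare W = $328.
Iris receives Slot 1 at value $86, so the others get W − 86 = $242.
Without Iris: best allocation of the remaining 2 bidders over all 3 slots is Apex→Slot 7 ($141), Granite→Slot 1 ($107), total $248.
VCG payment = (others' best without Iris) − (others' welfare with Iris) = 248 − 242 = $6.

Iris pays $6.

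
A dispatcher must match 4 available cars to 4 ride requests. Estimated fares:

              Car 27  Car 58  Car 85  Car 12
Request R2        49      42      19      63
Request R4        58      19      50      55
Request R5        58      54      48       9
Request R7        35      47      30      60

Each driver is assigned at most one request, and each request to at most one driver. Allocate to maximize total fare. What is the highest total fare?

Max total: $218

Optimal: Car 27→Request R5 ($58), Car 58→Request R7 ($47), Car 85→Request R4 ($50), Car 12→Request R2 ($63) — total 58+47+50+63 = $218.
Column-greedy (each request in turn goes to its best remaining driver) gives $205, worse by 13.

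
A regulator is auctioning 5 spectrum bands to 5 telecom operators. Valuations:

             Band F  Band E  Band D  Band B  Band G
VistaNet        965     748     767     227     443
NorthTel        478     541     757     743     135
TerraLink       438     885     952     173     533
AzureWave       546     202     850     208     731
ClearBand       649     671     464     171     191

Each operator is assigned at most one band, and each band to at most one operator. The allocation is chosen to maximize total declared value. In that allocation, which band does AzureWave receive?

AzureWave receives Band G.

Optimal: VistaNet→Band F ($965M), NorthTel→Band B ($743M), TerraLink→Band D ($952M), AzureWave→Band G ($731M), ClearBand→Band E ($671M) — total 965+743+952+731+671 = $4062M.
Column-greedy (each band in turn goes to its best remaining operator) gives $3634M, worse by 428.
Next-best assignment: VistaNet→Band E, NorthTel→Band B, TerraLink→Band D, AzureWave→Band G, ClearBand→Band F = $3823M.
AzureWave's own top band is Band D ($850M), but forcing AzureWave→Band D and reassigning the rest optimally gives only $3762M — worse by 300.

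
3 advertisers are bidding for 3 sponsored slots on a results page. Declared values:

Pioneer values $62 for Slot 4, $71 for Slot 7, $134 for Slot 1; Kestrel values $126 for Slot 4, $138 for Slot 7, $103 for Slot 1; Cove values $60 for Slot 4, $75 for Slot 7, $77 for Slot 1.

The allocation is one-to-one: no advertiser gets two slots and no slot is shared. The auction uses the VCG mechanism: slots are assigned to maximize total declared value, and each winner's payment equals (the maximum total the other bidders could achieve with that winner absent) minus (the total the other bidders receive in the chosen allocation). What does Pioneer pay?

Efficient allocation: Pioneer→Slot 1 ($134), Kestrel→Slot 4 ($126), Cove→Slot 7 ($75); total welfare W = $335.
Pioneer receives Slot 1 at value $134, so the others get W − 134 = $201.
Without Pioneer: best allocation of the remaining 2 bidders over all 3 slots is Kestrel→Slot 7 ($138), Cove→Slot 1 ($77), total $215.
VCG payment = (others' best without Pioneer) − (others' welfare with Pioneer) = 215 − 201 = $14.

Pioneer pays $14.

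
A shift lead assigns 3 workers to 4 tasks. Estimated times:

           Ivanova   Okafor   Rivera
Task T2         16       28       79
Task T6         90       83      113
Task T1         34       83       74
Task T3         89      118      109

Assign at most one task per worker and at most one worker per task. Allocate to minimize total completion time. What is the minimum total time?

Treat this as an assignment problem: match each worker to one task.
Optimal: Ivanova→Task T1 (34 min), Okafor→Task T2 (28 min), Rivera→Task T3 (109 min) — total 34+28+109 = 171 min.

Min total: 171 min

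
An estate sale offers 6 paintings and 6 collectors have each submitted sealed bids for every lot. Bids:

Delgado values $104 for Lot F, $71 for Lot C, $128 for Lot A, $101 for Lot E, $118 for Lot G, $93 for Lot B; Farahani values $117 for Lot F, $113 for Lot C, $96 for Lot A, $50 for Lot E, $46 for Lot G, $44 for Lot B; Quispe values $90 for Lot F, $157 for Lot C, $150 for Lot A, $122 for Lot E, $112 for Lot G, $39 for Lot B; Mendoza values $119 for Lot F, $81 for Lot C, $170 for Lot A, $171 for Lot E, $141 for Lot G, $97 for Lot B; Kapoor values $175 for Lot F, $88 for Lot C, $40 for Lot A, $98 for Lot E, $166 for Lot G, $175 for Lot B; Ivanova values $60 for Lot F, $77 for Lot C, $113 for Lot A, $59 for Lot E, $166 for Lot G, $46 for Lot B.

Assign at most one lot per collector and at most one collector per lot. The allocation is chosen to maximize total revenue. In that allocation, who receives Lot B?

This is the linear assignment problem.
Optimal: Delgado→Lot A ($128), Farahani→Lot F ($117), Quispe→Lot C ($157), Mendoza→Lot E ($171), Kapoor→Lot B ($175), Ivanova→Lot G ($166) — total 128+117+157+171+175+166 = $914.
Column-greedy (each lot in turn goes to its best remaining collector) gives $813, worse by 101.
Swapping Ivanova↔Farahani (Ivanova→Lot F $60, Farahani→Lot G $46) loses 177.
Checked against all permutations: $914 is optimal.
Kapoor's own top lot is Lot F ($175), but forcing Kapoor→Lot F and reassigning the rest optimally gives only $868 — worse by 46.

Kapoor receives Lot B.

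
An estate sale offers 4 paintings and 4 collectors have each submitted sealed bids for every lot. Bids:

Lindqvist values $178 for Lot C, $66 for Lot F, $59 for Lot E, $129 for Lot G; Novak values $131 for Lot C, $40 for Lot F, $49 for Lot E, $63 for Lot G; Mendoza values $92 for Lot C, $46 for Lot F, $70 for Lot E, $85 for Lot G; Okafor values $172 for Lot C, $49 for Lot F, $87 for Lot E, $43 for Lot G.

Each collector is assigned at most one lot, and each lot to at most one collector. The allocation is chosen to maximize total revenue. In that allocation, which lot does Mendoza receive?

Mendoza receives Lot E.

Treat this as an assignment problem: match each collector to one lot.
Optimal: Lindqvist→Lot G ($129), Novak→Lot F ($40), Mendoza→Lot E ($70), Okafor→Lot C ($172) — total 129+40+70+172 = $411.
Max-entry greedy (repeatedly take the single best remaining cell) gives $390, worse by 21.
Mendoza's own top lot is Lot C ($92), but forcing Mendoza→Lot C and reassigning the rest optimally gives only $348 — worse by 63.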